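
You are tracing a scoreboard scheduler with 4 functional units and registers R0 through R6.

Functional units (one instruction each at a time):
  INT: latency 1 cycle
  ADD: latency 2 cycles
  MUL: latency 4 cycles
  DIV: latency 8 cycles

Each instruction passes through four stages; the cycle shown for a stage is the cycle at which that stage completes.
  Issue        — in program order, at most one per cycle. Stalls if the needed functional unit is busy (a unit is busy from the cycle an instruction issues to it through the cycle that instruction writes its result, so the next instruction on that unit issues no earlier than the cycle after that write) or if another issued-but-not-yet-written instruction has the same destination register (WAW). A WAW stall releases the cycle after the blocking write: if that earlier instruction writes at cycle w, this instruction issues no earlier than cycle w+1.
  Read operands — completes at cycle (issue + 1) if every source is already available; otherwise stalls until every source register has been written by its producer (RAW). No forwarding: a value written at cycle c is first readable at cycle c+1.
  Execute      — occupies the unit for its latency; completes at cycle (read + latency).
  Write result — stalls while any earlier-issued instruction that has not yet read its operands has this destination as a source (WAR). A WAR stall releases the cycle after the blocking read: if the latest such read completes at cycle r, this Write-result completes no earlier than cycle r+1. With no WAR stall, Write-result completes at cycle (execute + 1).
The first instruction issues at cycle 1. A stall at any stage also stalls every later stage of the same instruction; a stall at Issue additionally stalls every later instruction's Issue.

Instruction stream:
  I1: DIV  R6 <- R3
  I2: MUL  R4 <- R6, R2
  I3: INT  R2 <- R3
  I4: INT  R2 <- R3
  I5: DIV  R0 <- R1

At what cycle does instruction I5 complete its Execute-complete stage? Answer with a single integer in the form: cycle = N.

cycle = 24

[1] I1 issues→DIV
[2] I1 reads | I2 issues→MUL
[3] I3 issues→INT
[4] I3 reads
[5] I3 exec-done
[10] I1 exec-done
[11] I1 writes R6
[12] I2 reads
[13] I3 writes R2
[14] I4 issues→INT
[15] I4 reads | I5 issues→DIV
[16] I2 exec-done | I4 exec-done | I5 reads
[17] I2 writes R4 | I4 writes R2
[24] I5 exec-done
[25] I5 writes R0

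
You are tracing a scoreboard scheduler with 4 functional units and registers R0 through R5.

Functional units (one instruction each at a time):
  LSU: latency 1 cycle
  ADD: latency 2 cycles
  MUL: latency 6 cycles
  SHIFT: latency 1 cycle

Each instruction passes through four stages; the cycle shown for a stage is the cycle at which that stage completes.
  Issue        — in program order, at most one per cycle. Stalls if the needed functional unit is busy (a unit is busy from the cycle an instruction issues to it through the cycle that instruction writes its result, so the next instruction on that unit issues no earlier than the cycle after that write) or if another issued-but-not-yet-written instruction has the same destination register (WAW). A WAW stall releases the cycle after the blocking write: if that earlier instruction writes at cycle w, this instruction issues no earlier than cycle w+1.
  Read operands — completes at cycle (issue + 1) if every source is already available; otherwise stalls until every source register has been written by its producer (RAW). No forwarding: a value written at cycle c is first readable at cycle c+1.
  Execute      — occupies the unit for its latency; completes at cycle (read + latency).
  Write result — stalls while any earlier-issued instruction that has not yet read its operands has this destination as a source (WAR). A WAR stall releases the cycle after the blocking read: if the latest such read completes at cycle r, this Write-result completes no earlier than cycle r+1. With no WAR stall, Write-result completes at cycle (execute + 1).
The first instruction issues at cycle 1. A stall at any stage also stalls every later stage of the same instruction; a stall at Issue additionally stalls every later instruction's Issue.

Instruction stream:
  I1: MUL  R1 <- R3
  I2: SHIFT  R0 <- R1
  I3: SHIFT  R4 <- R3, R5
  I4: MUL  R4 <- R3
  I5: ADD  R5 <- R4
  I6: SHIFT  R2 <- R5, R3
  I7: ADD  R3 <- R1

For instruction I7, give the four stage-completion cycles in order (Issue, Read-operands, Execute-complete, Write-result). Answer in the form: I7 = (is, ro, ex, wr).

[1] I1 issues→MUL
[2] I1 reads, I2 issues→SHIFT
[8] I1 exec-done
[9] I1 writes R1
[10] I2 reads
[11] I2 exec-done
[12] I2 writes R0
[13] I3 issues→SHIFT
[14] I3 reads
[15] I3 exec-done
[16] I3 writes R4
[17] I4 issues→MUL
[18] I4 reads, I5 issues→ADD
[19] I6 issues→SHIFT
[24] I4 exec-done
[25] I4 writes R4
[26] I5 reads
[28] I5 exec-done
[29] I5 writes R5
[30] I6 reads, I7 issues→ADD
[31] I6 exec-done, I7 reads
[32] I6 writes R2
[33] I7 exec-done
[34] I7 writes R3

I7 = (30, 31, 33, 34)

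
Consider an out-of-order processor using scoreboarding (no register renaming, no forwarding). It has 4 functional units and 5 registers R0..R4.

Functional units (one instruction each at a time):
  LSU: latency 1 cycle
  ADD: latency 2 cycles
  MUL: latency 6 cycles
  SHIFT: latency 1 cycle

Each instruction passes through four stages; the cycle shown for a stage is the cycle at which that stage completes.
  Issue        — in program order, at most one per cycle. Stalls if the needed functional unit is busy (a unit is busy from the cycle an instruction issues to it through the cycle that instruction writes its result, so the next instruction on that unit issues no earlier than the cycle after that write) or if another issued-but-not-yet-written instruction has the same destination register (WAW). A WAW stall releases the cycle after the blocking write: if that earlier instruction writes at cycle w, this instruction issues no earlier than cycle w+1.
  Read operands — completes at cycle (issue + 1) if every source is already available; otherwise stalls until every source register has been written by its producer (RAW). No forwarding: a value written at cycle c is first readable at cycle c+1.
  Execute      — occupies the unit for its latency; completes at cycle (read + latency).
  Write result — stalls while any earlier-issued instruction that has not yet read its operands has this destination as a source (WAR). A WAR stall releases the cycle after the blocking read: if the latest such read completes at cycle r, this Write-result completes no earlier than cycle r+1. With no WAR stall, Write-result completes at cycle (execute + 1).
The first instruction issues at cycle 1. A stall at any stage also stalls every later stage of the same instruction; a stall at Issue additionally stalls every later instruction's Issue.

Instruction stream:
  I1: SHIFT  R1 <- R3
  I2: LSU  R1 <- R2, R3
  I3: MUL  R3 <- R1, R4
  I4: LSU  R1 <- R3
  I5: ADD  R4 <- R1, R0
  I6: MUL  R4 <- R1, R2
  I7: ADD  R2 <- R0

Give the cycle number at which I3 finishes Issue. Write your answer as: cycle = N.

t=1  I1→SHIFT
t=2  I1 RO
t=3  I1 EX
t=4  I1 WR R1
t=5  I2→LSU
t=6  I2 RO | I3→MUL
t=7  I2 EX
t=8  I2 WR R1
t=9  I3 RO | I4→LSU
t=10  I5→ADD
t=15  I3 EX
t=16  I3 WR R3
t=17  I4 RO
t=18  I4 EX
t=19  I4 WR R1
t=20  I5 RO
t=22  I5 EX
t=23  I5 WR R4
t=24  I6→MUL
t=25  I6 RO | I7→ADD
t=26  I7 RO
t=28  I7 EX
t=29  I7 WR R2
t=31  I6 EX
t=32  I6 WR R4

cycle = 6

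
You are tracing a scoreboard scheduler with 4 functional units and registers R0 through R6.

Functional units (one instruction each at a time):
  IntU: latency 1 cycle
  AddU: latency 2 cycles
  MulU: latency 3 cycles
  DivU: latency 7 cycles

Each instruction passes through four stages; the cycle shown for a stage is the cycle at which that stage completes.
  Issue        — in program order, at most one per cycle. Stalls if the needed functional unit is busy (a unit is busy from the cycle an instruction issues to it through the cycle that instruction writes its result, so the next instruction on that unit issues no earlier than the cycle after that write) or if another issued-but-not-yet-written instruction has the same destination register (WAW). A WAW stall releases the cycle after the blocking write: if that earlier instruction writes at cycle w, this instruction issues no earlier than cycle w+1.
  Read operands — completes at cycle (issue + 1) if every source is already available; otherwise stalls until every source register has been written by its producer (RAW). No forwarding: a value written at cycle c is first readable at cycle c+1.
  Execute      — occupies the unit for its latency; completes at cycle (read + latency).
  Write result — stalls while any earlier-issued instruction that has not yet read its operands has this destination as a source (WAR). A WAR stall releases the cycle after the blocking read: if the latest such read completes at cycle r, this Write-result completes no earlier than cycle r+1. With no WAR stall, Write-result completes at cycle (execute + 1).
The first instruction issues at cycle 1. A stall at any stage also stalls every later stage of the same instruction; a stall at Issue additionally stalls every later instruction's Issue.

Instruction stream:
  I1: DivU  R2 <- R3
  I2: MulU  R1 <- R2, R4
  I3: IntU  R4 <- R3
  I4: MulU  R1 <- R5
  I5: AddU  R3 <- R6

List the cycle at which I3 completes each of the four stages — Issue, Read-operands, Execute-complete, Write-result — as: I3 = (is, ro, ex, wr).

cycle 1: issue I1 (DivU)
cycle 2: I1 read-ops, issue I2 (MulU)
cycle 3: issue I3 (IntU)
cycle 4: I3 read-ops
cycle 5: I3 finished on IntU
cycle 9: I1 finished on DivU
cycle 10: I1→R2
cycle 11: I2 read-ops
cycle 12: I3→R4
cycle 14: I2 finished on MulU
cycle 15: I2→R1
cycle 16: issue I4 (MulU)
cycle 17: I4 read-ops, issue I5 (AddU)
cycle 18: I5 read-ops
cycle 20: I4 finished on MulU, I5 finished on AddU
cycle 21: I4→R1, I5→R3

I3 = (3, 4, 5, 12)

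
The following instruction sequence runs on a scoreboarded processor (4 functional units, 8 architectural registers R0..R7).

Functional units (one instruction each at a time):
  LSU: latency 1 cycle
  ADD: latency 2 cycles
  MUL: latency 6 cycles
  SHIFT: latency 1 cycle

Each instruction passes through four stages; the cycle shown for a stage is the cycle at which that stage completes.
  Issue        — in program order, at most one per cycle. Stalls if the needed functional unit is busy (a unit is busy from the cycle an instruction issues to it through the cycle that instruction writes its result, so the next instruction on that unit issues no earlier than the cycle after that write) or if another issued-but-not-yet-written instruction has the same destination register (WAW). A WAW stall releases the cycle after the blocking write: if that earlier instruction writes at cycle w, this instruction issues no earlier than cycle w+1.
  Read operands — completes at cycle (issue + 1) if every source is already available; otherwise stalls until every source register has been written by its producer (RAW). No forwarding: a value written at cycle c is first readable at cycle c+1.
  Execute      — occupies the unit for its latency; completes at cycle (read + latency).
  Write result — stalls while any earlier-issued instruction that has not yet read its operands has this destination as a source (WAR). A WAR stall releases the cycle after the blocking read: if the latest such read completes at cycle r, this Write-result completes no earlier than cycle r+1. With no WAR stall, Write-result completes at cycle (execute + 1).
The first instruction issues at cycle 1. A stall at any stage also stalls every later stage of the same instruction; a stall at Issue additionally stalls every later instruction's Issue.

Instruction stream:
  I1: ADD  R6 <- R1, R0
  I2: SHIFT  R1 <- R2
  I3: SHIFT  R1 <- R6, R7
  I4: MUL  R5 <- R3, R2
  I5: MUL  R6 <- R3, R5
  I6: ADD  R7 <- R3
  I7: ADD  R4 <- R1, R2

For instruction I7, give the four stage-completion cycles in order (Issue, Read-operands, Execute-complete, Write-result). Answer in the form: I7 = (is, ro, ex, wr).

[I1] 1/2/4/5
[I2] 2/3/4/5
[I3] 6/7/8/9  (struct: SHIFT busy until I2 writes@5)
[I4] 7/8/14/15
[I5] 16/17/23/24  (struct: MUL busy until I4 writes@15)
[I6] 17/18/20/21
[I7] 22/23/25/26  (struct: ADD busy until I6 writes@21)

I7 = (22, 23, 25, 26)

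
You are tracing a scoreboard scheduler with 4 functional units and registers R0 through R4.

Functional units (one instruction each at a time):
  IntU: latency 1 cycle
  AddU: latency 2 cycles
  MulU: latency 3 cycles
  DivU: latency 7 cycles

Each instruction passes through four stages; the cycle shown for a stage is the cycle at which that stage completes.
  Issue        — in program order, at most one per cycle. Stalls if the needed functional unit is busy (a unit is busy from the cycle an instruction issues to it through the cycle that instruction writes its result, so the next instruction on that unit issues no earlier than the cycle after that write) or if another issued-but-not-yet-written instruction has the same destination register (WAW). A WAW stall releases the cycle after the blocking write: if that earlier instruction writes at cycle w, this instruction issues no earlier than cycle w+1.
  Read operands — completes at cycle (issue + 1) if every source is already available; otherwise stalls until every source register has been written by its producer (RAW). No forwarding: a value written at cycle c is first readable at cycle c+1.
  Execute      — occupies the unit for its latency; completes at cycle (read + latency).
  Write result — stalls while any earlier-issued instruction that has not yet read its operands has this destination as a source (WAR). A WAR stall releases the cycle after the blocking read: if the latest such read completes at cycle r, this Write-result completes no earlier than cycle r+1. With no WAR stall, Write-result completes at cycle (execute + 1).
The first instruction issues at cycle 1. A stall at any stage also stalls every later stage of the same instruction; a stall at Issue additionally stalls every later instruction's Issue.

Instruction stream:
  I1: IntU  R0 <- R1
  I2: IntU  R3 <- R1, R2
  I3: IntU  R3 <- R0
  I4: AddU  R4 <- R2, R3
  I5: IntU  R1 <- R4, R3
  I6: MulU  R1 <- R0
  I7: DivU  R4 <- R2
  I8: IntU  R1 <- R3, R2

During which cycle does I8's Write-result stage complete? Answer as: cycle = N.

t=1  I1 dispatched to IntU
t=2  I1 operands ready
t=3  I1 complete
t=4  R0←I1
t=5  I2 dispatched to IntU
t=6  I2 operands ready
t=7  I2 complete
t=8  R3←I2
t=9  I3 dispatched to IntU
t=10  I3 operands ready · I4 dispatched to AddU
t=11  I3 complete
t=12  R3←I3
t=13  I4 operands ready · I5 dispatched to IntU
t=15  I4 complete
t=16  R4←I4
t=17  I5 operands ready
t=18  I5 complete
t=19  R1←I5
t=20  I6 dispatched to MulU
t=21  I6 operands ready · I7 dispatched to DivU
t=22  I7 operands ready
t=24  I6 complete
t=25  R1←I6
t=26  I8 dispatched to IntU
t=27  I8 operands ready
t=28  I8 complete
t=29  I7 complete · R1←I8
t=30  R4←I7

cycle = 29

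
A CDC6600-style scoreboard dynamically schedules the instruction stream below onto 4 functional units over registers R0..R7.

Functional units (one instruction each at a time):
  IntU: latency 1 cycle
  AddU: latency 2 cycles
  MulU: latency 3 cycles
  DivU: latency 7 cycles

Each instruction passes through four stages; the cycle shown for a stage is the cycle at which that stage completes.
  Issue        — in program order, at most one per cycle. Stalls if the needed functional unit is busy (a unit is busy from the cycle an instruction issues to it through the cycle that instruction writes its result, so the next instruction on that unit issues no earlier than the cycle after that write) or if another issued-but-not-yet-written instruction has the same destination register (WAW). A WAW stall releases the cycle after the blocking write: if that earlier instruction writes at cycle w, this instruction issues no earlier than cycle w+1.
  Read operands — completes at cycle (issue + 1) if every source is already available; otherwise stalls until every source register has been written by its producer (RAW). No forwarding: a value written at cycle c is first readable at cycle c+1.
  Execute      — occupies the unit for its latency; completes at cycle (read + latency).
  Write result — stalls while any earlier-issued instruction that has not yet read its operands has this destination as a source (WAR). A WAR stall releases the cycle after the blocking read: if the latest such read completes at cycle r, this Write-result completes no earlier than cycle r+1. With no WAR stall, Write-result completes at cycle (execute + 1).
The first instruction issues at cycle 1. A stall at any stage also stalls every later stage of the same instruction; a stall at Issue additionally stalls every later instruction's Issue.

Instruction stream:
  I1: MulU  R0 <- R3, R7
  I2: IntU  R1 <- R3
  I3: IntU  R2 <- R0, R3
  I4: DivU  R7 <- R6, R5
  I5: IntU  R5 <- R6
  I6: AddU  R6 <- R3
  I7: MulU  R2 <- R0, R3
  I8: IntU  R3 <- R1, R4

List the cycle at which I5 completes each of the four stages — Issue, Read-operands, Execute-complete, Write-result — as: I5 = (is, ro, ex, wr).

I1: IS=1 RO=2 EX=5 WR=6
I2: IS=2 RO=3 EX=4 WR=5
I3: IS=6 RO=7 EX=8 WR=9  [struct: IntU busy until I2 writes@5]
I4: IS=7 RO=8 EX=15 WR=16
I5: IS=10 RO=11 EX=12 WR=13  [struct: IntU busy until I3 writes@9]
I6: IS=11 RO=12 EX=14 WR=15
I7: IS=12 RO=13 EX=16 WR=17
I8: IS=14 RO=15 EX=16 WR=17  [struct: IntU busy until I5 writes@13]

I5 = (10, 11, 12, 13)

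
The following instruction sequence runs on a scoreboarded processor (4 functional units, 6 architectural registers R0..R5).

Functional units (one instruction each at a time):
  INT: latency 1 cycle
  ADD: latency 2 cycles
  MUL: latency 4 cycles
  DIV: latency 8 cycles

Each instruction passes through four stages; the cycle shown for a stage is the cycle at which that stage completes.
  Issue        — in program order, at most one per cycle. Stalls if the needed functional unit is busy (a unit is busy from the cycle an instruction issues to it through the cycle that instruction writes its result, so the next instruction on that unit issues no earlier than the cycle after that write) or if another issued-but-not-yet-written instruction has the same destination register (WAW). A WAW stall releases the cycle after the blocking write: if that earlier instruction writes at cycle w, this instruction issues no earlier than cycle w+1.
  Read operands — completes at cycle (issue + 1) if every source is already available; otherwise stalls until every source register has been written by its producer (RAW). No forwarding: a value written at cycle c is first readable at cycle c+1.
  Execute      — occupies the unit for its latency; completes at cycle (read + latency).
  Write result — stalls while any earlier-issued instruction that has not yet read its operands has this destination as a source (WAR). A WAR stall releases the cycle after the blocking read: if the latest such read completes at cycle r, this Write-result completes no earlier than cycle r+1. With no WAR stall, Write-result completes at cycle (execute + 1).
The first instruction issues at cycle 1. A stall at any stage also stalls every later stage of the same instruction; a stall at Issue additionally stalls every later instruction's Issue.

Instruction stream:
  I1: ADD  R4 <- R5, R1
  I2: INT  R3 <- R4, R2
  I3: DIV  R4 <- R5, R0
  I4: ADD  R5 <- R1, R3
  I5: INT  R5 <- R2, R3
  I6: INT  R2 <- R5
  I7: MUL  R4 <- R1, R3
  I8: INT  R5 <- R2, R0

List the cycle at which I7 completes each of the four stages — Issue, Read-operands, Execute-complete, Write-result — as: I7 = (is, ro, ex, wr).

[I1] 1/2/4/5
[I2] 2/6/7/8  (RAW R4: wait I1 write@5)
[I3] 6/7/15/16  (WAW R4: wait I1 write@5)
[I4] 7/9/11/12  (RAW R3: wait I2 write@8)
[I5] 13/14/15/16  (WAW R5: wait I4 write@12)
[I6] 17/18/19/20  (struct: INT busy until I5 writes@16)
[I7] 18/19/23/24
[I8] 21/22/23/24  (struct: INT busy until I6 writes@20)

I7 = (18, 19, 23, 24)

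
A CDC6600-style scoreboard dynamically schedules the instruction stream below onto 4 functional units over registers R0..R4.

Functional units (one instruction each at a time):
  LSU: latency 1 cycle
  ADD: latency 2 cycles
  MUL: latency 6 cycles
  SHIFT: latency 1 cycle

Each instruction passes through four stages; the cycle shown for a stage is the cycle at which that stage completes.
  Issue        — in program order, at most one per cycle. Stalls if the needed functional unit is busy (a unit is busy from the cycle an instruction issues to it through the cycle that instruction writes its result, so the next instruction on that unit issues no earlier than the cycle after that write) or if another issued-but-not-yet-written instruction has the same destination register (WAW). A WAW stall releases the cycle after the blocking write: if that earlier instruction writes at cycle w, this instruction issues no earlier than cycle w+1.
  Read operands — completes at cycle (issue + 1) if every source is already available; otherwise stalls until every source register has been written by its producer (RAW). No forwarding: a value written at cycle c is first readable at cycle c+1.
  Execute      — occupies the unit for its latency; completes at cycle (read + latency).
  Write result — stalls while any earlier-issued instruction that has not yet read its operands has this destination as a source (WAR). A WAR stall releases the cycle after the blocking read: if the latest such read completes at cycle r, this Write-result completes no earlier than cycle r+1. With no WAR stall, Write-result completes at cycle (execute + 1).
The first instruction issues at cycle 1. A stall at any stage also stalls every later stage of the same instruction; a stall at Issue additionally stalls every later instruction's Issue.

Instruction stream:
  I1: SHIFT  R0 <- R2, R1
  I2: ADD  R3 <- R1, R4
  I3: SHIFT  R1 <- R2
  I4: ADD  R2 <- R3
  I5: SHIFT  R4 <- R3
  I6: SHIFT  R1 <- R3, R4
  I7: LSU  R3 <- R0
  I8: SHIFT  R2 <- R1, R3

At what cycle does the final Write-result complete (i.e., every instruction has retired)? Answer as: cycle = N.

cycle = 20

[1] I1→SHIFT
[2] I1 RO · I2→ADD
[3] I1 EX · I2 RO
[4] I1 WR R0
[5] I2 EX · I3→SHIFT
[6] I2 WR R3 · I3 RO
[7] I3 EX · I4→ADD
[8] I3 WR R1 · I4 RO
[9] I5→SHIFT
[10] I4 EX · I5 RO
[11] I4 WR R2 · I5 EX
[12] I5 WR R4
[13] I6→SHIFT
[14] I6 RO · I7→LSU
[15] I6 EX · I7 RO
[16] I6 WR R1 · I7 EX
[17] I7 WR R3 · I8→SHIFT
[18] I8 RO
[19] I8 EX
[20] I8 WR R2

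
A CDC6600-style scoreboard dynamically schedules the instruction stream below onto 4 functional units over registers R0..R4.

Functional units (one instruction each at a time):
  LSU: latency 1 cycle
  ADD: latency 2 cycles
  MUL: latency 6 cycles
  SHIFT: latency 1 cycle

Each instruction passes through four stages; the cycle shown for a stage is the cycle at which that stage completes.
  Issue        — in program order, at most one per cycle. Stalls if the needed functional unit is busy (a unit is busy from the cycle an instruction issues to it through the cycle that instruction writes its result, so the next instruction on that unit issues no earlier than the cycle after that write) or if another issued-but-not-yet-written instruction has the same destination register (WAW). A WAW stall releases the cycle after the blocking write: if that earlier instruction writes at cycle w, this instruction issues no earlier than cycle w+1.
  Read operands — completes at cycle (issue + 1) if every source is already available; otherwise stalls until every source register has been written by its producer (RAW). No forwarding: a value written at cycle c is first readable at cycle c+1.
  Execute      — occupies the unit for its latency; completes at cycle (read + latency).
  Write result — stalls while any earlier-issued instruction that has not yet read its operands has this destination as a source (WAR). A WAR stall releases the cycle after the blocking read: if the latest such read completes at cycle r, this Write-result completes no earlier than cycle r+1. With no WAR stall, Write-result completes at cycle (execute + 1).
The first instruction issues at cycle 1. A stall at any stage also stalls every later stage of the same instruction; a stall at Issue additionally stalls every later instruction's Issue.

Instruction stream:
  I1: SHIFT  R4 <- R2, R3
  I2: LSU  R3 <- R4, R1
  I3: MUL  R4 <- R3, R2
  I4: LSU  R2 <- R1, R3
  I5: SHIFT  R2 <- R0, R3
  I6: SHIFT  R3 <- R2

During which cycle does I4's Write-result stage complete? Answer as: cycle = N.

I1  is:1  ro:2  ex:3  wr:4
I2  is:2  ro:5  ex:6  wr:7  — RAW R4: wait I1 write@4
I3  is:5  ro:8  ex:14  wr:15  — WAW R4: wait I1 write@4, RAW R3: wait I2 write@7
I4  is:8  ro:9  ex:10  wr:11  — struct: LSU busy until I2 writes@7
I5  is:12  ro:13  ex:14  wr:15  — WAW R2: wait I4 write@11
I6  is:16  ro:17  ex:18  wr:19  — struct: SHIFT busy until I5 writes@15

cycle = 11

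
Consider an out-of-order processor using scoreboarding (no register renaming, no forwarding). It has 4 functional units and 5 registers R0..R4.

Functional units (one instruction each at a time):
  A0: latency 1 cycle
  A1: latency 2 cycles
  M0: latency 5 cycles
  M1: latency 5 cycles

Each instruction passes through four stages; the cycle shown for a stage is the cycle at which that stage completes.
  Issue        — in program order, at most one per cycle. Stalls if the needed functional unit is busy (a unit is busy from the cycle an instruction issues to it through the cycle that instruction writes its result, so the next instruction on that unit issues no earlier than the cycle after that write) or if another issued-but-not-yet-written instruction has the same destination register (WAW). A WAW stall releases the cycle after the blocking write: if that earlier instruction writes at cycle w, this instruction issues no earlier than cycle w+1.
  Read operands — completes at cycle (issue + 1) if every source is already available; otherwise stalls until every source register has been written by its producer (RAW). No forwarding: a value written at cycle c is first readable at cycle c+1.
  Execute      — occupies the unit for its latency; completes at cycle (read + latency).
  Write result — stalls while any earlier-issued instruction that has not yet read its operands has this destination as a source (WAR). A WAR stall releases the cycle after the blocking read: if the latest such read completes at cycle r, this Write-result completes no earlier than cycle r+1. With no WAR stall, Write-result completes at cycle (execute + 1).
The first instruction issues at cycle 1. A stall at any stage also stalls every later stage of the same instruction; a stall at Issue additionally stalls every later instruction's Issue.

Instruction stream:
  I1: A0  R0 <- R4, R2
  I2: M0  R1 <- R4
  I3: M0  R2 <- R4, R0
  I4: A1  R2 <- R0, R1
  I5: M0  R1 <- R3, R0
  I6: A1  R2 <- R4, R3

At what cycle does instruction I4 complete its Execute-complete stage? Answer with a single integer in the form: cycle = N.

[I1] 1/2/3/4
[I2] 2/3/8/9
[I3] 10/11/16/17  (struct: M0 busy until I2 writes@9)
[I4] 18/19/21/22  (WAW R2: wait I3 write@17)
[I5] 19/20/25/26
[I6] 23/24/26/27  (struct: A1 busy until I4 writes@22)

cycle = 21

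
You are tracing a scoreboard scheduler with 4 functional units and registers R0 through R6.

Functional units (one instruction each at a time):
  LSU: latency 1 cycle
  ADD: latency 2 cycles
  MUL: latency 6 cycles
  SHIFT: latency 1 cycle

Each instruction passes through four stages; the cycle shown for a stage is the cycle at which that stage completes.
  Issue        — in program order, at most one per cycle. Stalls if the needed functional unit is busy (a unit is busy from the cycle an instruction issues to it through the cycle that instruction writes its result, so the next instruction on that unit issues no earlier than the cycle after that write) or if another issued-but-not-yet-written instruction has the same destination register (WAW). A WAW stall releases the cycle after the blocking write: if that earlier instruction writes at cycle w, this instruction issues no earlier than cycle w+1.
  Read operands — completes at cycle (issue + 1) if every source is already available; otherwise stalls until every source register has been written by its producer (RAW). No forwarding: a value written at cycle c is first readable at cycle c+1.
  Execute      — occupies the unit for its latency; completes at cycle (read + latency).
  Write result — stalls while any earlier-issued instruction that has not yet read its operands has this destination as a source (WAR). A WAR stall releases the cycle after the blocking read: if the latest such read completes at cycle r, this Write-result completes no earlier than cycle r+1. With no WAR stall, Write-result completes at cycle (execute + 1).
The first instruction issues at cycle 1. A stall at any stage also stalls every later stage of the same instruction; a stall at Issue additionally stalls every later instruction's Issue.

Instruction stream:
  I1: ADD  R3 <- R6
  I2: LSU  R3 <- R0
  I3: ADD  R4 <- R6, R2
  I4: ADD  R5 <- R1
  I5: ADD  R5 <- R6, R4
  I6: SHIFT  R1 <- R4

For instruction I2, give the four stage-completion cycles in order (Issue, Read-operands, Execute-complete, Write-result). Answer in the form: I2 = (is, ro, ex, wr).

I2 = (6, 7, 8, 9)

[1] I1→ADD
[2] I1 RO
[4] I1 EX
[5] I1 WR R3
[6] I2→LSU
[7] I2 RO; I3→ADD
[8] I2 EX; I3 RO
[9] I2 WR R3
[10] I3 EX
[11] I3 WR R4
[12] I4→ADD
[13] I4 RO
[15] I4 EX
[16] I4 WR R5
[17] I5→ADD
[18] I5 RO; I6→SHIFT
[19] I6 RO
[20] I5 EX; I6 EX
[21] I5 WR R5; I6 WR R1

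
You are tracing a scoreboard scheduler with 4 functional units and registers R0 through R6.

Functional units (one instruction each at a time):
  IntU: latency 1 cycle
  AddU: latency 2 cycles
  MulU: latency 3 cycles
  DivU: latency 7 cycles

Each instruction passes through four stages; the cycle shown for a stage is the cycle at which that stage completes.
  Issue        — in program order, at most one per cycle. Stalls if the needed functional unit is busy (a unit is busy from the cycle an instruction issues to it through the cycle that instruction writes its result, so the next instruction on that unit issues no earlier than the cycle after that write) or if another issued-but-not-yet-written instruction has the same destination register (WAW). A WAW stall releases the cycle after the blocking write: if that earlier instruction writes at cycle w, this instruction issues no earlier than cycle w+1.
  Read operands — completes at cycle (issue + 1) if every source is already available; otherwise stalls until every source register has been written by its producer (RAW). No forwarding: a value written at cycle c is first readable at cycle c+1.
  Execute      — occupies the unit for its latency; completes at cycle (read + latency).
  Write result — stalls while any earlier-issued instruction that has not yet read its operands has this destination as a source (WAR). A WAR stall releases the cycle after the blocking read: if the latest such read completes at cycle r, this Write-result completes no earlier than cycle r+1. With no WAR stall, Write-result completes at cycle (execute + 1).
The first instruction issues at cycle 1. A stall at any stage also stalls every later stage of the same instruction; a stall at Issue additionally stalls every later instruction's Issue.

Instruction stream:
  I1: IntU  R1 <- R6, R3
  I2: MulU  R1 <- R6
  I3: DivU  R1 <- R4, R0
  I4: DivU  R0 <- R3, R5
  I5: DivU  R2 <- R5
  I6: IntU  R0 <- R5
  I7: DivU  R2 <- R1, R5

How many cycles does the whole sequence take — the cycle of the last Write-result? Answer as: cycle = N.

c1: I1 issues→IntU
c2: I1 reads
c3: I1 exec-done
c4: I1 writes R1
c5: I2 issues→MulU
c6: I2 reads
c9: I2 exec-done
c10: I2 writes R1
c11: I3 issues→DivU
c12: I3 reads
c19: I3 exec-done
c20: I3 writes R1
c21: I4 issues→DivU
c22: I4 reads
c29: I4 exec-done
c30: I4 writes R0
c31: I5 issues→DivU
c32: I5 reads · I6 issues→IntU
c33: I6 reads
c34: I6 exec-done
c35: I6 writes R0
c39: I5 exec-done
c40: I5 writes R2
c41: I7 issues→DivU
c42: I7 reads
c49: I7 exec-done
c50: I7 writes R2

cycle = 50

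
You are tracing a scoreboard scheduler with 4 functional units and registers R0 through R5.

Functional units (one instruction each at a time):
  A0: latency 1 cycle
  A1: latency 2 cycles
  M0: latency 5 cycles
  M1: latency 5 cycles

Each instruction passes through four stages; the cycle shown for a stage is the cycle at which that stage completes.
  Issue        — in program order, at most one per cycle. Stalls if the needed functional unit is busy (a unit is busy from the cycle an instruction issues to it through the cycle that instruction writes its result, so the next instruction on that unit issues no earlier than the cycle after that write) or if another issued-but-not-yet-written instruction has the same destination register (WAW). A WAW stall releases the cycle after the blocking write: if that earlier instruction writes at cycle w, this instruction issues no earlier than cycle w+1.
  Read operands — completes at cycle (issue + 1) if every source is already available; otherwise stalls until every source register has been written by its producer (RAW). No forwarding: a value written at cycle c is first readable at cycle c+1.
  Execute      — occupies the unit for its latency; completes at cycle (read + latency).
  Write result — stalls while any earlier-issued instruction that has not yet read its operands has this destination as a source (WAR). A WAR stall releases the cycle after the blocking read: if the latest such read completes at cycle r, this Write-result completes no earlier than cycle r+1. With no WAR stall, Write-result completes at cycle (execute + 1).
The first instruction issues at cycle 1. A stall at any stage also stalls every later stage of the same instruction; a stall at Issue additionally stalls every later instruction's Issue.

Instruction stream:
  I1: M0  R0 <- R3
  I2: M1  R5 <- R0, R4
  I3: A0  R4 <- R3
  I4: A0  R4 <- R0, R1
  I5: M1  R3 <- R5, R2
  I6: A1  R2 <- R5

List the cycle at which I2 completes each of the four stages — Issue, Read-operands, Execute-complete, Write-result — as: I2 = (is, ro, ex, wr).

[1] I1 issues→M0
[2] I1 reads, I2 issues→M1
[3] I3 issues→A0
[4] I3 reads
[5] I3 exec-done
[7] I1 exec-done
[8] I1 writes R0
[9] I2 reads
[10] I3 writes R4
[11] I4 issues→A0
[12] I4 reads
[13] I4 exec-done
[14] I2 exec-done, I4 writes R4
[15] I2 writes R5
[16] I5 issues→M1
[17] I5 reads, I6 issues→A1
[18] I6 reads
[20] I6 exec-done
[21] I6 writes R2
[22] I5 exec-done
[23] I5 writes R3

I2 = (2, 9, 14, 15)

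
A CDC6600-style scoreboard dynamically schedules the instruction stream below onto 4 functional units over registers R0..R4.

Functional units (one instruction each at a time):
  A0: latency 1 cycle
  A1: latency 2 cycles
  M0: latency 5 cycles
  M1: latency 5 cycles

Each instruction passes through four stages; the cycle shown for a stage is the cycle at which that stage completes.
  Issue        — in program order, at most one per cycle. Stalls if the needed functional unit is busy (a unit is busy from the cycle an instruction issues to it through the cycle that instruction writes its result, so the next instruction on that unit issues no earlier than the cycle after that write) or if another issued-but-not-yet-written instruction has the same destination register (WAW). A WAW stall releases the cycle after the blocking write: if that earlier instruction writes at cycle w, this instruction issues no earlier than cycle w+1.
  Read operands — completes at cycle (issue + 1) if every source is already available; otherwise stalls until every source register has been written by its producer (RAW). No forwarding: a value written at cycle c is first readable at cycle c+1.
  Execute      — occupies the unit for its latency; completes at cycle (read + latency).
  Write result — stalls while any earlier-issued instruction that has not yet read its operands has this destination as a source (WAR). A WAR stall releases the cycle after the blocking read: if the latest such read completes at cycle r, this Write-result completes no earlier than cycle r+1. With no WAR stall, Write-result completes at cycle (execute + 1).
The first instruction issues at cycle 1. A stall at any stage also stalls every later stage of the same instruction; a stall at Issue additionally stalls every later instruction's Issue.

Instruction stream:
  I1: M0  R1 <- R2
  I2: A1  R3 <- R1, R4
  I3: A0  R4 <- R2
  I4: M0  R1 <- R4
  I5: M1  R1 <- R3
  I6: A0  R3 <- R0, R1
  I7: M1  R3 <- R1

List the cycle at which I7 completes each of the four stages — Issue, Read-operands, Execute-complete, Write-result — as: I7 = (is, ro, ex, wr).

1) issue 1, read 2, done 7, write 8
2) issue 2, read 9, done 11, write 12  <RAW R1: wait I1 write@8>
3) issue 3, read 4, done 5, write 10  <WAR R4: wait I2 read@9>
4) issue 9, read 11, done 16, write 17  <struct: M0 busy until I1 writes@8 / RAW R4: wait I3 write@10>
5) issue 18, read 19, done 24, write 25  <WAW R1: wait I4 write@17>
6) issue 19, read 26, done 27, write 28  <RAW R1: wait I5 write@25>
7) issue 29, read 30, done 35, write 36  <WAW R3: wait I6 write@28>

I7 = (29, 30, 35, 36)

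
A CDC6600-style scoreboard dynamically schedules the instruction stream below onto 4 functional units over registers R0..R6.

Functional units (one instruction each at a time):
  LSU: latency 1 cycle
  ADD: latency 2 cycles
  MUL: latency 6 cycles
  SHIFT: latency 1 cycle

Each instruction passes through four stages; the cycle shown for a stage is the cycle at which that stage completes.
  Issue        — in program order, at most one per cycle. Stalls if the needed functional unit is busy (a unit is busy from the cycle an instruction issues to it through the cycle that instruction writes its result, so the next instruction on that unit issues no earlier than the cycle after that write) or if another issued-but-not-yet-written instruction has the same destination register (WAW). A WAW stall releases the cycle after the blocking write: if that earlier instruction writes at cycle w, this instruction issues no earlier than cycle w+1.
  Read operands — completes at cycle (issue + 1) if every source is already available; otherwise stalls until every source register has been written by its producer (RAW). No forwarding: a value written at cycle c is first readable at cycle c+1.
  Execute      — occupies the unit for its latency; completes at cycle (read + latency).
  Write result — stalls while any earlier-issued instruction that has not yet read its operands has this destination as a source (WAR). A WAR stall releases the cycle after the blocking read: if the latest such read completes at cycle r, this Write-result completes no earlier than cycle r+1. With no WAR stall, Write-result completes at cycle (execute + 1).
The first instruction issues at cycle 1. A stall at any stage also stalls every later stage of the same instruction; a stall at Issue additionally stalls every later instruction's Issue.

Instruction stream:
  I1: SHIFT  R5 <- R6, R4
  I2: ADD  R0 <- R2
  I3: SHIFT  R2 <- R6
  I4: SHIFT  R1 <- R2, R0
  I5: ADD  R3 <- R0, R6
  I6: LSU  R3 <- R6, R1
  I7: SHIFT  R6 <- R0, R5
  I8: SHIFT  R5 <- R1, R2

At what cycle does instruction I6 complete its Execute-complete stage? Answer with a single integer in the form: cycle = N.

[1] I1 issues→SHIFT
[2] I1 reads | I2 issues→ADD
[3] I1 exec-done | I2 reads
[4] I1 writes R5
[5] I2 exec-done | I3 issues→SHIFT
[6] I2 writes R0 | I3 reads
[7] I3 exec-done
[8] I3 writes R2
[9] I4 issues→SHIFT
[10] I4 reads | I5 issues→ADD
[11] I4 exec-done | I5 reads
[12] I4 writes R1
[13] I5 exec-done
[14] I5 writes R3
[15] I6 issues→LSU
[16] I6 reads | I7 issues→SHIFT
[17] I6 exec-done | I7 reads
[18] I6 writes R3 | I7 exec-done
[19] I7 writes R6
[20] I8 issues→SHIFT
[21] I8 reads
[22] I8 exec-done
[23] I8 writes R5

cycle = 17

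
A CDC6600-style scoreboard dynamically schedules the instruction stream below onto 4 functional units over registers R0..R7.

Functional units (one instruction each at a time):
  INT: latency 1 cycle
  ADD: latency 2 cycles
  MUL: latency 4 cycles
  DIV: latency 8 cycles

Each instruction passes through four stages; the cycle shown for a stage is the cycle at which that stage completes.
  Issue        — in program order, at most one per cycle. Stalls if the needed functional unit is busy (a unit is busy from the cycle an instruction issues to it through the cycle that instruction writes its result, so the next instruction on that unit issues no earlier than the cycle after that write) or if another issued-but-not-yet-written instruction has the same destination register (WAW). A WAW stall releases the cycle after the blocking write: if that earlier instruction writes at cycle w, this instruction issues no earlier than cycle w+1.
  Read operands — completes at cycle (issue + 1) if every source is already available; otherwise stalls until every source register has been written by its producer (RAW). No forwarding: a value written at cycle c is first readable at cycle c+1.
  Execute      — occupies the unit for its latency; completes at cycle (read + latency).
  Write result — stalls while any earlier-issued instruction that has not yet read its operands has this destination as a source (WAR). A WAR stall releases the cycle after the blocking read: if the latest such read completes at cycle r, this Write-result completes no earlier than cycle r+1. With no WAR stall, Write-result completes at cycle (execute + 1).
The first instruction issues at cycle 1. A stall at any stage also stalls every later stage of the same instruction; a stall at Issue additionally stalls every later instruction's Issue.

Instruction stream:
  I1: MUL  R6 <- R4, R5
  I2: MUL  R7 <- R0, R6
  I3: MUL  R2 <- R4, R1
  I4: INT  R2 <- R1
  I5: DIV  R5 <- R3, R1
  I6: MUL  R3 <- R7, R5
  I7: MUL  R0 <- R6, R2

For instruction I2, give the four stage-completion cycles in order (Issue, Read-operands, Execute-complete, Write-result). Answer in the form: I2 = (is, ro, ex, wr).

[1] issue I1 (MUL)
[2] I1 read-ops
[6] I1 finished on MUL
[7] I1→R6
[8] issue I2 (MUL)
[9] I2 read-ops
[13] I2 finished on MUL
[14] I2→R7
[15] issue I3 (MUL)
[16] I3 read-ops
[20] I3 finished on MUL
[21] I3→R2
[22] issue I4 (INT)
[23] I4 read-ops, issue I5 (DIV)
[24] I4 finished on INT, I5 read-ops, issue I6 (MUL)
[25] I4→R2
[32] I5 finished on DIV
[33] I5→R5
[34] I6 read-ops
[38] I6 finished on MUL
[39] I6→R3
[40] issue I7 (MUL)
[41] I7 read-ops
[45] I7 finished on MUL
[46] I7→R0

I2 = (8, 9, 13, 14)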